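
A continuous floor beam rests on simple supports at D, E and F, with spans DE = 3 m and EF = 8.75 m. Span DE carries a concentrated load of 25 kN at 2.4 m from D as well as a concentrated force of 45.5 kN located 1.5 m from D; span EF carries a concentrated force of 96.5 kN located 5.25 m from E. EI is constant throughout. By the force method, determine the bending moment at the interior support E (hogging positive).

Release continuity at E by inserting a hinge; the redundant is the internal moment M_E. The primary structure is two simply-supported spans DE and EF.
Rotations at E on the released spans (each span's end-slope, ×1/EI):
  span DE: point load 25 at a = 2.4: Pab(L + a)/(6LEI) = 10.8/EI
  span DE: point load 45.5 at a = 1.5: Pab(L + a)/(6LEI) = 25.59/EI
  span EF: point load 96.5 at a = 5.25: Pab(L + b)/(6LEI) = 413.7/EI
  relative rotation θ_0 = (36.39 + 413.7)/EI = 450.1/EI
A unit hogging moment at E produces rotation L₁/(3EI) + L₂/(3EI) = 3.917/EI.
Compatibility: M_E·(L₁+L₂)/(3EI) = θ_0, giving M_E = 114.9 kN·m (hogging).

M_E = 114.9 kN·m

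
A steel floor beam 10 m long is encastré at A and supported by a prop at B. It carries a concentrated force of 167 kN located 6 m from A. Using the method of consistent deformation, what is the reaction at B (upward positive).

Remove the prop at B; the released (primary) structure is a cantilever built in at A.
Primary-structure tip deflection at B by superposition:
  point load 167 at a = 6: Pa²(3L − a)/(6EI) = 24048/EI
Flexibility coefficient — unit upward force at B: δ_{BB} = L³/(3EI) = 333.3/EI.
The prop prevents deflection at B: R_B = δ_0/δ_{BB} = 24048/333.3 = 72.14 kN.

R_B = 72.14 kN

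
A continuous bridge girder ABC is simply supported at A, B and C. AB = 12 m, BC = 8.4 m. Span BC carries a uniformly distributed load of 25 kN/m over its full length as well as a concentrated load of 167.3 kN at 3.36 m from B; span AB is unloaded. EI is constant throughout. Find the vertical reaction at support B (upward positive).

R_B = 246.2 kN

Insert a hinge at B; M_B is the redundant, and each span becomes simply supported.
Rotations at B on the released spans (each span's end-slope, ×1/EI):
  span BC: UDL 25: wL³/(24EI) = 617.4/EI
  span BC: point load 167.3 at a = 3.36: Pab(L + b)/(6LEI) = 755.5/EI
  relative rotation θ_0 = (0 + 1373)/EI = 1373/EI
A unit hogging moment at B produces rotation L₁/(3EI) + L₂/(3EI) = 6.8/EI.
Slope continuity at B: θ_0 = M_B·6.8/EI, so M_B = 1373/6.8 = 201.9 kN·m (hogging).
Span AB, ΣM about A with M_B applied at B: R_B^{AB}·12 = 0 + 201.9, so R_B^{AB} = 16.82 kN and R_A = 0 − 16.82 = -16.82 kN.
Span BC, ΣM about C: R_B^{BC}·8.4 = 1725 + 201.9, so R_B^{BC} = 229.4 kN and R_C = 377.3 − 229.4 = 147.9 kN.
R_B = 16.82 + 229.4 = 246.2 kN.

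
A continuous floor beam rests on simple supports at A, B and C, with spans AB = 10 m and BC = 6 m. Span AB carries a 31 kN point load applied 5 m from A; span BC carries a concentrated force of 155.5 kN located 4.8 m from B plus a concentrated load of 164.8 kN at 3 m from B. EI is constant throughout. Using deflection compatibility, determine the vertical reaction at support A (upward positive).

Release continuity at B by inserting a hinge; the redundant is the internal moment M_B. The primary structure is two simply-supported spans AB and BC.
Rotations at B on the released spans (each span's end-slope, ×1/EI):
  span AB: point load 31 at a = 5: Pab(L + a)/(6LEI) = 193.8/EI
  span BC: point load 155.5 at a = 4.8: Pab(L + b)/(6LEI) = 179.1/EI
  span BC: point load 164.8 at a = 3: Pab(L + b)/(6LEI) = 370.8/EI
  relative rotation θ_0 = (193.8 + 549.9)/EI = 743.7/EI
A unit hogging moment at B produces rotation L₁/(3EI) + L₂/(3EI) = 5.333/EI.
Compatibility: M_B·(L₁+L₂)/(3EI) = θ_0, giving M_B = 139.4 kN·m (hogging).
Span AB, ΣM about A with M_B applied at B: R_B^{AB}·10 = 155 + 139.4, so R_B^{AB} = 29.44 kN and R_A = 31 − 29.44 = 1.556 kN.

R_A = 1.556 kN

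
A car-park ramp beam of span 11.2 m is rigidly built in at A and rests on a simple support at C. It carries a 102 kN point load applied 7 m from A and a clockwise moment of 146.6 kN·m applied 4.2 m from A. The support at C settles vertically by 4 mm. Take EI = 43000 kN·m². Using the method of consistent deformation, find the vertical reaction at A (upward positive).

Choose R_C as the redundant. The primary structure is the cantilever fixed at A.
Free-end deflection of the primary structure under the applied loading (downward +):
  point load 102 at a = 7: Pa²(3L − a)/(6EI) = 22158/EI
  clockwise couple 146.6 at a = 4.2: M₀a(2L − a)/(2EI) = 5603/EI
  δ_0 = 27761/EI
Flexibility coefficient — unit upward force at C: δ_{CC} = L³/(3EI) = 468.3/EI.
With EI = 43000 kN·m²: δ_0 = 0.6456 m and δ_{CC} = 0.010891 m/kN.
Compatibility — the beam at C must follow the support down by 0.004 m: δ_0 − R_C·δ_{CC} = 0.004, so R_C = (0.6456 − 0.004)/0.010891 = 58.91 kN.
Vertical equilibrium: R_A = ΣP − R_C = 102 − 58.91 = 43.09 kN.

R_A = 43.09 kN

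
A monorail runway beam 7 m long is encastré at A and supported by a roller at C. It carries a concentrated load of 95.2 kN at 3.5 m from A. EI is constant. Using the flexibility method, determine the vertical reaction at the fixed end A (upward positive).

Release the roller at C. Primary structure: cantilever fixed at A.
Free-end deflection of the primary structure under the applied loading (downward +):
  point load 95.2 at a = 3.5: Pa²(3L − a)/(6EI) = 3401/EI
Flexibility coefficient — unit upward force at C: δ_{CC} = L³/(3EI) = 114.3/EI.
The prop prevents deflection at C: R_C = δ_0/δ_{CC} = 3401/114.3 = 29.75 kN.
Vertical equilibrium: R_A = ΣP − R_C = 95.2 − 29.75 = 65.45 kN.

R_A = 65.45 kN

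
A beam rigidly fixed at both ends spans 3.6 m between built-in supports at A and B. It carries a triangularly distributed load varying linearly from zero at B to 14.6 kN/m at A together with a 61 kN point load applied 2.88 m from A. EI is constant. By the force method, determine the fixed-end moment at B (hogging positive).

Take the two fixed-end moments M_A, M_B as redundants; the released structure is the simple span AB.
End rotations of the released simple span under the applied load (×1/EI):
  at A: triangular load, peak 14.6: w₀L³/(45EI) = 15.14/EI
  at B: triangular load, peak 14.6: 7w₀L³/(360EI) = 13.25/EI
  at A: point load 61 at a = 2.88: Pab(L + b)/(6LEI) = 25.3/EI
  at B: point load 61 at a = 2.88: Pab(L + a)/(6LEI) = 37.95/EI
  θ_A0 = 40.44/EI,  θ_B0 = 51.19/EI
Flexibility coefficients: a unit moment at one end gives L/(3EI) there and L/(6EI) at the far end, so f₁₁ = f₂₂ = 1.2/EI and f₁₂ = f₂₁ = 0.6/EI.
Compatibility — zero rotation at each built-in end:
  1.2 M_A + 0.6 M_B = 40.44
  0.6 M_A + 1.2 M_B = 51.19
Solving the pair gives M_A = 16.49 kN·m and M_B = 34.42 kN·m (hogging).

M_B = 34.42 kN·m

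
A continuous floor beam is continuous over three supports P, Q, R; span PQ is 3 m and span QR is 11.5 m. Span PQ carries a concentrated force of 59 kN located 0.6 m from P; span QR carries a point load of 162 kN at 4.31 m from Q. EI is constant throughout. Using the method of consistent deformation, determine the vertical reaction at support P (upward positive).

Take M_Q as the redundant. Released structure: two simple spans PQ and QR with a hinge at Q.
Rotations at Q on the released spans (each span's end-slope, ×1/EI):
  span PQ: point load 59 at a = 0.6: Pab(L + a)/(6LEI) = 16.99/EI
  span QR: point load 162 at a = 4.31: Pab(L + b)/(6LEI) = 1360/EI
  relative rotation θ_0 = (16.99 + 1360)/EI = 1377/EI
A unit hogging moment at Q produces rotation L₁/(3EI) + L₂/(3EI) = 4.833/EI.
Slope continuity at Q: θ_0 = M_Q·4.833/EI, so M_Q = 1377/4.833 = 284.9 kN·m (hogging).
Span PQ, ΣM about P with M_Q applied at Q: R_Q^{PQ}·3 = 35.4 + 284.9, so R_Q^{PQ} = 106.8 kN and R_P = 59 − 106.8 = -47.75 kN.

R_P = -47.75 kN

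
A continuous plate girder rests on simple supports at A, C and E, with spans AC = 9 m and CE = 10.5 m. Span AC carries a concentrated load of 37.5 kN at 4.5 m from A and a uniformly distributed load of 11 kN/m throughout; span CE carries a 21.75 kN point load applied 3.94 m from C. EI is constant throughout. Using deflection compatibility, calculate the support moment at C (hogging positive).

Take M_C as the redundant. Released structure: two simple spans AC and CE with a hinge at C.
Rotations at C on the released spans (each span's end-slope, ×1/EI):
  span AC: point load 37.5 at a = 4.5: Pab(L + a)/(6LEI) = 189.8/EI
  span AC: UDL 11: wL³/(24EI) = 334.1/EI
  span CE: point load 21.75 at a = 3.94: Pab(L + b)/(6LEI) = 152.2/EI
  relative rotation θ_0 = (524 + 152.2)/EI = 676.2/EI
A unit hogging moment at C produces rotation L₁/(3EI) + L₂/(3EI) = 6.5/EI.
Slope continuity at C: θ_0 = M_C·6.5/EI, so M_C = 676.2/6.5 = 104 kN·m (hogging).

M_C = 104 kN·m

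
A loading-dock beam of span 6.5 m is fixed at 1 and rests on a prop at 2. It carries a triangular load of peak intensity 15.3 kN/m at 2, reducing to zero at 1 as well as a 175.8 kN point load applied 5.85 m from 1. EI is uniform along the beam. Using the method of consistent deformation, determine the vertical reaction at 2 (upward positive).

R_2 = 176.9 kN

Choose R_2 as the redundant. The primary structure is the cantilever fixed at 1.
Deflection at 2 on the released cantilever, summing each load's contribution:
  triangular load, peak 15.3 at the free end: 11w₀L⁴/(120EI) = 2504/EI
  point load 175.8 at a = 5.85: Pa²(3L − a)/(6EI) = 13687/EI
  δ_0 = 16191/EI
Flexibility coefficient — unit upward force at 2: δ_{22} = L³/(3EI) = 91.54/EI.
Compatibility at 2: δ_0 − R_2·δ_{22} = 0, so R_2 = 16191/91.54 = 176.9 kN.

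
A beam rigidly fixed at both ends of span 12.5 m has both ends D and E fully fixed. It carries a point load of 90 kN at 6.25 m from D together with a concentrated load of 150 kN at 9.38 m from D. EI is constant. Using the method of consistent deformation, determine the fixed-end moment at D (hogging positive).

M_D = 228.3 kN·m

Take the two fixed-end moments M_D, M_E as redundants; the released structure is the simple span DE.
End rotations of the released simple span under the applied load (×1/EI):
  at D: point load 90 at a = 6.25: Pab(L + b)/(6LEI) = 878.9/EI
  at E: point load 90 at a = 6.25: Pab(L + a)/(6LEI) = 878.9/EI
  at D: point load 150 at a = 9.38: Pab(L + b)/(6LEI) = 914.3/EI
  at E: point load 150 at a = 9.38: Pab(L + a)/(6LEI) = 1281/EI
  θ_D0 = 1793/EI,  θ_E0 = 2160/EI
Flexibility coefficients: a unit moment at one end gives L/(3EI) there and L/(6EI) at the far end, so f₁₁ = f₂₂ = 4.167/EI and f₁₂ = f₂₁ = 2.083/EI.
Compatibility — zero rotation at each built-in end:
  4.167 M_D + 2.083 M_E = 1793
  2.083 M_D + 4.167 M_E = 2160
Solving the pair gives M_D = 228.3 kN·m and M_E = 404.2 kN·m (hogging).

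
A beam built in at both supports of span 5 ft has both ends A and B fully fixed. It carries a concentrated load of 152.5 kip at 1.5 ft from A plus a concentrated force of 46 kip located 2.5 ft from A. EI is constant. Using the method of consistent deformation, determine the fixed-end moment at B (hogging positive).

Take the two fixed-end moments M_A, M_B as redundants; the released structure is the simple span AB.
End rotations of the released simple span under the applied load (×1/EI):
  at A: point load 152.5 at a = 1.5: Pab(L + b)/(6LEI) = 226.8/EI
  at B: point load 152.5 at a = 1.5: Pab(L + a)/(6LEI) = 173.5/EI
  at A: point load 46 at a = 2.5: Pab(L + b)/(6LEI) = 71.88/EI
  at B: point load 46 at a = 2.5: Pab(L + a)/(6LEI) = 71.88/EI
  θ_A0 = 298.7/EI,  θ_B0 = 245.3/EI
Flexibility coefficients: a unit moment at one end gives L/(3EI) there and L/(6EI) at the far end, so f₁₁ = f₂₂ = 1.667/EI and f₁₂ = f₂₁ = 0.8333/EI.
Compatibility — zero rotation at each built-in end:
  1.667 M_A + 0.8333 M_B = 298.7
  0.8333 M_A + 1.667 M_B = 245.3
Solving the pair gives M_A = 140.8 kip·ft and M_B = 76.79 kip·ft (hogging).

M_B = 76.79 kip·ft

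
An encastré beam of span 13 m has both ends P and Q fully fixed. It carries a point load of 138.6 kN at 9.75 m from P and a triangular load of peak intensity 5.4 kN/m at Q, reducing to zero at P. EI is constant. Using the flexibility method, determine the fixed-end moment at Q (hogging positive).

M_Q = 299 kN·m

Release both end moments; the primary structure is a simply-supported span PQ with redundants M_P and M_Q.
Simple-span end rotations at P and Q under the given loads:
  at P: point load 138.6 at a = 9.75: Pab(L + b)/(6LEI) = 915/EI
  at Q: point load 138.6 at a = 9.75: Pab(L + a)/(6LEI) = 1281/EI
  at P: triangular load, peak 5.4: 7w₀L³/(360EI) = 230.7/EI
  at Q: triangular load, peak 5.4: w₀L³/(45EI) = 263.6/EI
  θ_P0 = 1146/EI,  θ_Q0 = 1545/EI
Flexibility coefficients: a unit moment at one end gives L/(3EI) there and L/(6EI) at the far end, so f₁₁ = f₂₂ = 4.333/EI and f₁₂ = f₂₁ = 2.167/EI.
Compatibility — zero rotation at each built-in end:
  4.333 M_P + 2.167 M_Q = 1146
  2.167 M_P + 4.333 M_Q = 1545
Solving the pair gives M_P = 114.9 kN·m and M_Q = 299 kN·m (hogging).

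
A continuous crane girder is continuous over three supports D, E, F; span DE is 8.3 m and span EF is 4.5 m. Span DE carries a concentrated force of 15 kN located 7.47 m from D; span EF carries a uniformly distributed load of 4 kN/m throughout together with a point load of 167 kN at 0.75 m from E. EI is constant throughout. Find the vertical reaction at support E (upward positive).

Insert a hinge at E; M_E is the redundant, and each span becomes simply supported.
Discontinuity in slope at E on the released structure — sum the simple-span end rotations:
  span DE: point load 15 at a = 7.47: Pab(L + a)/(6LEI) = 29.45/EI
  span EF: UDL 4: wL³/(24EI) = 15.19/EI
  span EF: point load 167 at a = 0.75: Pab(L + b)/(6LEI) = 143.5/EI
  relative rotation θ_0 = (29.45 + 158.7)/EI = 188.2/EI
A unit hogging moment at E produces rotation L₁/(3EI) + L₂/(3EI) = 4.267/EI.
Slope continuity at E: θ_0 = M_E·4.267/EI, so M_E = 188.2/4.267 = 44.1 kN·m (hogging).
Span DE, ΣM about D with M_E applied at E: R_E^{DE}·8.3 = 112 + 44.1, so R_E^{DE} = 18.81 kN and R_D = 15 − 18.81 = -3.813 kN.
Span EF, ΣM about F: R_E^{EF}·4.5 = 666.8 + 44.1, so R_E^{EF} = 158 kN and R_F = 185 − 158 = 27.03 kN.
R_E = 18.81 + 158 = 176.8 kN.

R_E = 176.8 kN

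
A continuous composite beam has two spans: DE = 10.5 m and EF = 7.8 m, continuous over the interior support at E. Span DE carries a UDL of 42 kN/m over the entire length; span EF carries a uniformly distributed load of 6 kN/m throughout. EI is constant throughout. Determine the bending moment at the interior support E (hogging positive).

Take M_E as the redundant. Released structure: two simple spans DE and EF with a hinge at E.
End slopes at the hinge E, treating each span as simply supported:
  span DE: UDL 42: wL³/(24EI) = 2026/EI
  span EF: UDL 6: wL³/(24EI) = 118.6/EI
  relative rotation θ_0 = (2026 + 118.6)/EI = 2144/EI
A unit hogging moment at E produces rotation L₁/(3EI) + L₂/(3EI) = 6.1/EI.
Slope continuity at E: θ_0 = M_E·6.1/EI, so M_E = 2144/6.1 = 351.6 kN·m (hogging).

M_E = 351.6 kN·m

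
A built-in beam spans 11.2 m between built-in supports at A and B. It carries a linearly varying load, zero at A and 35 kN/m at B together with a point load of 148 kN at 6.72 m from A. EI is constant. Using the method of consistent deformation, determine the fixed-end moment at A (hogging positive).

Take the two fixed-end moments M_A, M_B as redundants; the released structure is the simple span AB.
Simple-span end rotations at A and B under the given loads:
  at A: triangular load, peak 35: 7w₀L³/(360EI) = 956.1/EI
  at B: triangular load, peak 35: w₀L³/(45EI) = 1093/EI
  at A: point load 148 at a = 6.72: Pab(L + b)/(6LEI) = 1040/EI
  at B: point load 148 at a = 6.72: Pab(L + a)/(6LEI) = 1188/EI
  θ_A0 = 1996/EI,  θ_B0 = 2281/EI
Flexibility coefficients: a unit moment at one end gives L/(3EI) there and L/(6EI) at the far end, so f₁₁ = f₂₂ = 3.733/EI and f₁₂ = f₂₁ = 1.867/EI.
Compatibility — zero rotation at each built-in end:
  3.733 M_A + 1.867 M_B = 1996
  1.867 M_A + 3.733 M_B = 2281
Solving the pair gives M_A = 305.5 kN·m and M_B = 458.2 kN·m (hogging).

M_A = 305.5 kN·m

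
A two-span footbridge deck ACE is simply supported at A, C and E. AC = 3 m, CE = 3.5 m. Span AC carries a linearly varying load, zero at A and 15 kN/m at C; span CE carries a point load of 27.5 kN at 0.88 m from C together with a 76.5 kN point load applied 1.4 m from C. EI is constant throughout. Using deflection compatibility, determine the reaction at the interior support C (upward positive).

Insert a hinge at C; M_C is the redundant, and each span becomes simply supported.
Discontinuity in slope at C on the released structure — sum the simple-span end rotations:
  span AC: triangular load, peak 15: w₀L³/(45EI) = 9/EI
  span CE: point load 27.5 at a = 0.88: Pab(L + b)/(6LEI) = 18.48/EI
  span CE: point load 76.5 at a = 1.4: Pab(L + b)/(6LEI) = 59.98/EI
  relative rotation θ_0 = (9 + 78.45)/EI = 87.45/EI
A unit hogging moment at C produces rotation L₁/(3EI) + L₂/(3EI) = 2.167/EI.
Compatibility: M_C·(L₁+L₂)/(3EI) = θ_0, giving M_C = 40.36 kN·m (hogging).
Span AC, ΣM about A with M_C applied at C: R_C^{AC}·3 = 45 + 40.36, so R_C^{AC} = 28.45 kN and R_A = 22.5 − 28.45 = -5.954 kN.
Span CE, ΣM about E: R_C^{CE}·3.5 = 232.7 + 40.36, so R_C^{CE} = 78.02 kN and R_E = 104 − 78.02 = 25.98 kN.
R_C = 28.45 + 78.02 = 106.5 kN.

R_C = 106.5 kN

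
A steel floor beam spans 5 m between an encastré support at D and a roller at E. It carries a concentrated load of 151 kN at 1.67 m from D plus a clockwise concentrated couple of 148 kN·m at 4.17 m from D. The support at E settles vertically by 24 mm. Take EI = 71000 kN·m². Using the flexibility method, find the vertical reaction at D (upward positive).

Release the roller at E. Primary structure: cantilever fixed at D.
Free-end deflection of the primary structure under the applied loading (downward +):
  point load 151 at a = 1.67: Pa²(3L − a)/(6EI) = 935.6/EI
  clockwise couple 148 at a = 4.17: M₀a(2L − a)/(2EI) = 1799/EI
  δ_0 = 2735/EI
Tip deflection under a unit load at E: L³/(3EI) = 41.67/EI.
With EI = 71000 kN·m²: δ_0 = 0.038516 m and δ_{EE} = 0.000587 m/kN.
Compatibility — the beam at E must follow the support down by 0.024 m: δ_0 − R_E·δ_{EE} = 0.024, so R_E = (0.038516 − 0.024)/0.000587 = 24.73 kN.
Vertical equilibrium: R_D = ΣP − R_E = 151 − 24.73 = 126.3 kN.

R_D = 126.3 kN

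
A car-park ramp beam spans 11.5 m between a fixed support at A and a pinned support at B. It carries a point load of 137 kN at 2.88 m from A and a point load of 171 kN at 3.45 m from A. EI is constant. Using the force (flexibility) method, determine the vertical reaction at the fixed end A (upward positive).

R_A = 275.4 kN

Choose R_B as the redundant. The primary structure is the cantilever fixed at A.
Deflection at B on the released cantilever, summing each load's contribution:
  point load 137 at a = 2.88: Pa²(3L − a)/(6EI) = 5988/EI
  point load 171 at a = 3.45: Pa²(3L − a)/(6EI) = 10533/EI
  δ_0 = 16521/EI
Flexibility coefficient — unit upward force at B: δ_{BB} = L³/(3EI) = 507/EI.
Compatibility at B: δ_0 − R_B·δ_{BB} = 0, so R_B = 16521/507 = 32.59 kN.
Vertical equilibrium: R_A = ΣP − R_B = 308 − 32.59 = 275.4 kN.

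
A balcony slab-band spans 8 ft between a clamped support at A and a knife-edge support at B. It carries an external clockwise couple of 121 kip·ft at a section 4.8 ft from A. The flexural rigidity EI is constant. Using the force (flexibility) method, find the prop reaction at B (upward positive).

Take the reaction at B as the redundant and release it; the primary structure is a cantilever fixed at A.
Downward deflection at the released point B due to the loads:
  clockwise couple 121 at a = 4.8: M₀a(2L − a)/(2EI) = 3252/EI
Tip deflection under a unit load at B: L³/(3EI) = 170.7/EI.
The prop prevents deflection at B: R_B = δ_0/δ_{BB} = 3252/170.7 = 19.06 kip.

R_B = 19.06 kip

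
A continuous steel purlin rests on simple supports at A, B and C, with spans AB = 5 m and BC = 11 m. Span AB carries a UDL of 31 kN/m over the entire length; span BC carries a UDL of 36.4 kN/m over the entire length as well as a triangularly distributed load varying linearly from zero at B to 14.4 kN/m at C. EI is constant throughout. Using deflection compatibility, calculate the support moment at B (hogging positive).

M_B = 478.7 kN·m

Insert a hinge at B; M_B is the redundant, and each span becomes simply supported.
End slopes at the hinge B, treating each span as simply supported:
  span AB: UDL 31: wL³/(24EI) = 161.5/EI
  span BC: UDL 36.4: wL³/(24EI) = 2019/EI
  span BC: triangular load, peak 14.4: 7w₀L³/(360EI) = 372.7/EI
  relative rotation θ_0 = (161.5 + 2391)/EI = 2553/EI
A unit hogging moment at B produces rotation L₁/(3EI) + L₂/(3EI) = 5.333/EI.
Slope continuity at B: θ_0 = M_B·5.333/EI, so M_B = 2553/5.333 = 478.7 kN·m (hogging).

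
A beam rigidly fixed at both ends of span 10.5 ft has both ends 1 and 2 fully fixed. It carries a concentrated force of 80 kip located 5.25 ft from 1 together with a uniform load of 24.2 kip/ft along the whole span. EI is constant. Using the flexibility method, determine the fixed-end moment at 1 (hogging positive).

Release both end moments; the primary structure is a simply-supported span 12 with redundants M_1 and M_2.
On the primary (simply-supported) span, the end slopes from the loading are:
  at 1: point load 80 at a = 5.25: Pab(L + b)/(6LEI) = 551.2/EI
  at 2: point load 80 at a = 5.25: Pab(L + a)/(6LEI) = 551.2/EI
  at 1: UDL 24.2: wL³/(24EI) = 1167/EI
  at 2: UDL 24.2: wL³/(24EI) = 1167/EI
  θ_10 = 1719/EI,  θ_20 = 1719/EI
Flexibility coefficients: a unit moment at one end gives L/(3EI) there and L/(6EI) at the far end, so f₁₁ = f₂₂ = 3.5/EI and f₁₂ = f₂₁ = 1.75/EI.
Compatibility — zero rotation at each built-in end:
  3.5 M_1 + 1.75 M_2 = 1719
  1.75 M_1 + 3.5 M_2 = 1719
Solving the pair gives M_1 = 327.3 kip·ft and M_2 = 327.3 kip·ft (hogging).

M_1 = 327.3 kip·ft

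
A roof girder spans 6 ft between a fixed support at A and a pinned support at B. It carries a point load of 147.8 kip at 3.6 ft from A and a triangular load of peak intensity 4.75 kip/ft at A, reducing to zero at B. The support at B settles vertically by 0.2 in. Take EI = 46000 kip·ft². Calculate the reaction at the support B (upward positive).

R_B = 56.05 kip

Release the roller at B. Primary structure: cantilever fixed at A.
Deflection at B on the released cantilever, summing each load's contribution:
  point load 147.8 at a = 3.6: Pa²(3L − a)/(6EI) = 4597/EI
  triangular load, peak 4.75 at the fixed end: w₀L⁴/(30EI) = 205.2/EI
  δ_0 = 4802/EI
Flexibility coefficient — unit upward force at B: δ_{BB} = L³/(3EI) = 72/EI.
With EI = 46000 kip·ft²: δ_0 = 0.1044 ft and δ_{BB} = 0.001565 ft/kip.
Compatibility — the beam at B must follow the support down by 0.01667 ft: δ_0 − R_B·δ_{BB} = 0.01667, so R_B = (0.1044 − 0.01667)/0.001565 = 56.05 kip.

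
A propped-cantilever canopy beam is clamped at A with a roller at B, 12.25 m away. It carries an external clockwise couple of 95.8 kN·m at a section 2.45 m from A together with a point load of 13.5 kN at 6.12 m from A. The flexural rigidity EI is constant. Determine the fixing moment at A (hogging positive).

Release the roller at B. Primary structure: cantilever fixed at A.
Primary-structure tip deflection at B by superposition:
  clockwise couple 95.8 at a = 2.45: M₀a(2L − a)/(2EI) = 2588/EI
  point load 13.5 at a = 6.12: Pa²(3L − a)/(6EI) = 2581/EI
  δ_0 = 5169/EI
Flexibility coefficient — unit upward force at B: δ_{BB} = L³/(3EI) = 612.8/EI.
Compatibility at B: δ_0 − R_B·δ_{BB} = 0, so R_B = 5169/612.8 = 8.436 kN.
Moment equilibrium about A: M_A = Σ(load moments about A) − R_B·L = 178.4 − 8.436×12.25 = 75.08 kN·m.

M_A = 75.08 kN·m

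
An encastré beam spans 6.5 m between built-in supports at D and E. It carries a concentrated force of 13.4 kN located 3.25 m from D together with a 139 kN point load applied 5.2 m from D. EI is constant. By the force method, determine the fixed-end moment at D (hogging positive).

M_D = 39.8 kN·m

Take the two fixed-end moments M_D, M_E as redundants; the released structure is the simple span DE.
On the primary (simply-supported) span, the end slopes from the loading are:
  at D: point load 13.4 at a = 3.25: Pab(L + b)/(6LEI) = 35.38/EI
  at E: point load 13.4 at a = 3.25: Pab(L + a)/(6LEI) = 35.38/EI
  at D: point load 139 at a = 5.2: Pab(L + b)/(6LEI) = 187.9/EI
  at E: point load 139 at a = 5.2: Pab(L + a)/(6LEI) = 281.9/EI
  θ_D0 = 223.3/EI,  θ_E0 = 317.3/EI
Flexibility coefficients: a unit moment at one end gives L/(3EI) there and L/(6EI) at the far end, so f₁₁ = f₂₂ = 2.167/EI and f₁₂ = f₂₁ = 1.083/EI.
Compatibility — zero rotation at each built-in end:
  2.167 M_D + 1.083 M_E = 223.3
  1.083 M_D + 2.167 M_E = 317.3
Solving the pair gives M_D = 39.8 kN·m and M_E = 126.5 kN·m (hogging).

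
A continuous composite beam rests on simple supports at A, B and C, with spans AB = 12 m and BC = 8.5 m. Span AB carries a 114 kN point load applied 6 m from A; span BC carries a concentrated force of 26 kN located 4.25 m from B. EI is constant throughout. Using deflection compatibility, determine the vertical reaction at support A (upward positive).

R_A = 43.06 kN

Release continuity at B by inserting a hinge; the redundant is the internal moment M_B. The primary structure is two simply-supported spans AB and BC.
End slopes at the hinge B, treating each span as simply supported:
  span AB: point load 114 at a = 6: Pab(L + a)/(6LEI) = 1026/EI
  span BC: point load 26 at a = 4.25: Pab(L + b)/(6LEI) = 117.4/EI
  relative rotation θ_0 = (1026 + 117.4)/EI = 1143/EI
A unit hogging moment at B produces rotation L₁/(3EI) + L₂/(3EI) = 6.833/EI.
Compatibility: M_B·(L₁+L₂)/(3EI) = θ_0, giving M_B = 167.3 kN·m (hogging).
Span AB, ΣM about A with M_B applied at B: R_B^{AB}·12 = 684 + 167.3, so R_B^{AB} = 70.94 kN and R_A = 114 − 70.94 = 43.06 kN.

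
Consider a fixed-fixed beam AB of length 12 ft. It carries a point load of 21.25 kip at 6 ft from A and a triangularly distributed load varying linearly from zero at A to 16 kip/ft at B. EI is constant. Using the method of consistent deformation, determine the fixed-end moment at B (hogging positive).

M_B = 147.1 kip·ft

Take the two fixed-end moments M_A, M_B as redundants; the released structure is the simple span AB.
Simple-span end rotations at A and B under the given loads:
  at A: point load 21.25 at a = 6: Pab(L + b)/(6LEI) = 191.2/EI
  at B: point load 21.25 at a = 6: Pab(L + a)/(6LEI) = 191.2/EI
  at A: triangular load, peak 16: 7w₀L³/(360EI) = 537.6/EI
  at B: triangular load, peak 16: w₀L³/(45EI) = 614.4/EI
  θ_A0 = 728.9/EI,  θ_B0 = 805.6/EI
Flexibility coefficients: a unit moment at one end gives L/(3EI) there and L/(6EI) at the far end, so f₁₁ = f₂₂ = 4/EI and f₁₂ = f₂₁ = 2/EI.
Compatibility — zero rotation at each built-in end:
  4 M_A + 2 M_B = 728.9
  2 M_A + 4 M_B = 805.6
Solving the pair gives M_A = 108.7 kip·ft and M_B = 147.1 kip·ft (hogging).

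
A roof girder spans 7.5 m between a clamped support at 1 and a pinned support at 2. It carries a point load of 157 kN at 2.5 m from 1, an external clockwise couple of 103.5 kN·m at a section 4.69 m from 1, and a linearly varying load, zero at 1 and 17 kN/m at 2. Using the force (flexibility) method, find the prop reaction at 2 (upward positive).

R_2 = 76.12 kN

Remove the prop at 2; the released (primary) structure is a cantilever built in at 1.
Primary-structure tip deflection at 2 by superposition:
  point load 157 at a = 2.5: Pa²(3L − a)/(6EI) = 3271/EI
  clockwise couple 103.5 at a = 4.69: M₀a(2L − a)/(2EI) = 2502/EI
  triangular load, peak 17 at the free end: 11w₀L⁴/(120EI) = 4931/EI
  δ_0 = 10704/EI
Flexibility coefficient — unit upward force at 2: δ_{22} = L³/(3EI) = 140.6/EI.
The prop prevents deflection at 2: R_2 = δ_0/δ_{22} = 10704/140.6 = 76.12 kN.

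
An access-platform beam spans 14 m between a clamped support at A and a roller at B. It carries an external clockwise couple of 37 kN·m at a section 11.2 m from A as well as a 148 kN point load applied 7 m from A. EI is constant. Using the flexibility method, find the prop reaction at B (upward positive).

R_B = 50.06 kN

Release the roller at B. Primary structure: cantilever fixed at A.
Deflection at B on the released cantilever, summing each load's contribution:
  clockwise couple 37 at a = 11.2: M₀a(2L − a)/(2EI) = 3481/EI
  point load 148 at a = 7: Pa²(3L − a)/(6EI) = 42303/EI
  δ_0 = 45784/EI
Flexibility coefficient — unit upward force at B: δ_{BB} = L³/(3EI) = 914.7/EI.
Compatibility at B: δ_0 − R_B·δ_{BB} = 0, so R_B = 45784/914.7 = 50.06 kN.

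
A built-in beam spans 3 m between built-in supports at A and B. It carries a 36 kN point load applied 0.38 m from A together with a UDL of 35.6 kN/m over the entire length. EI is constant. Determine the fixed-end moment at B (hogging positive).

M_B = 28.21 kN·m

Take the two fixed-end moments M_A, M_B as redundants; the released structure is the simple span AB.
Simple-span end rotations at A and B under the given loads:
  at A: point load 36 at a = 0.38: Pab(L + b)/(6LEI) = 11.19/EI
  at B: point load 36 at a = 0.38: Pab(L + a)/(6LEI) = 6.73/EI
  at A: UDL 35.6: wL³/(24EI) = 40.05/EI
  at B: UDL 35.6: wL³/(24EI) = 40.05/EI
  θ_A0 = 51.24/EI,  θ_B0 = 46.78/EI
Flexibility coefficients: a unit moment at one end gives L/(3EI) there and L/(6EI) at the far end, so f₁₁ = f₂₂ = 1/EI and f₁₂ = f₂₁ = 0.5/EI.
Compatibility — zero rotation at each built-in end:
  1 M_A + 0.5 M_B = 51.24
  0.5 M_A + 1 M_B = 46.78
Solving the pair gives M_A = 37.13 kN·m and M_B = 28.21 kN·m (hogging).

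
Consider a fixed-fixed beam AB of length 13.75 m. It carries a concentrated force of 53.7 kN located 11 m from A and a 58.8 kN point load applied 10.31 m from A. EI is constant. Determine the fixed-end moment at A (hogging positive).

Take the two fixed-end moments M_A, M_B as redundants; the released structure is the simple span AB.
On the primary (simply-supported) span, the end slopes from the loading are:
  at A: point load 53.7 at a = 11: Pab(L + b)/(6LEI) = 324.9/EI
  at B: point load 53.7 at a = 11: Pab(L + a)/(6LEI) = 487.3/EI
  at A: point load 58.8 at a = 10.31: Pab(L + b)/(6LEI) = 434.5/EI
  at B: point load 58.8 at a = 10.31: Pab(L + a)/(6LEI) = 608.2/EI
  θ_A0 = 759.4/EI,  θ_B0 = 1096/EI
Flexibility coefficients: a unit moment at one end gives L/(3EI) there and L/(6EI) at the far end, so f₁₁ = f₂₂ = 4.583/EI and f₁₂ = f₂₁ = 2.292/EI.
Compatibility — zero rotation at each built-in end:
  4.583 M_A + 2.292 M_B = 759.4
  2.292 M_A + 4.583 M_B = 1096
Solving the pair gives M_A = 61.57 kN·m and M_B = 208.2 kN·m (hogging).

M_A = 61.57 kN·m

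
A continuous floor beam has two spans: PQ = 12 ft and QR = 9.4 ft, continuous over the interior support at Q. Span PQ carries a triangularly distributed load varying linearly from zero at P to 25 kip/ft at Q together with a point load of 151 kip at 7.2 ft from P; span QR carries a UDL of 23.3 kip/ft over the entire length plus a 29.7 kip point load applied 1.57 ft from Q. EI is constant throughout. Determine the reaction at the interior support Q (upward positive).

Insert a hinge at Q; M_Q is the redundant, and each span becomes simply supported.
Rotations at Q on the released spans (each span's end-slope, ×1/EI):
  span PQ: triangular load, peak 25: w₀L³/(45EI) = 960/EI
  span PQ: point load 151 at a = 7.2: Pab(L + a)/(6LEI) = 1392/EI
  span QR: UDL 23.3: wL³/(24EI) = 806.4/EI
  span QR: point load 29.7 at a = 1.57: Pab(L + b)/(6LEI) = 111.5/EI
  relative rotation θ_0 = (2352 + 917.9)/EI = 3270/EI
A unit hogging moment at Q produces rotation L₁/(3EI) + L₂/(3EI) = 7.133/EI.
Slope continuity at Q: θ_0 = M_Q·7.133/EI, so M_Q = 3270/7.133 = 458.3 kip·ft (hogging).
Span PQ, ΣM about P with M_Q applied at Q: R_Q^{PQ}·12 = 2287 + 458.3, so R_Q^{PQ} = 228.8 kip and R_P = 301 − 228.8 = 72.2 kip.
Span QR, ΣM about R: R_Q^{QR}·9.4 = 1262 + 458.3, so R_Q^{QR} = 183 kip and R_R = 248.7 − 183 = 65.71 kip.
R_Q = 228.8 + 183 = 411.8 kip.

R_Q = 411.8 kip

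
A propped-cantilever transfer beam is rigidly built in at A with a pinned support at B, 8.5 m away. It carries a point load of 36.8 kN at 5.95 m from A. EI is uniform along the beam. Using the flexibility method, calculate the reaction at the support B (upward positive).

R_B = 20.74 kN

Release the roller at B. Primary structure: cantilever fixed at A.
Downward deflection at the released point B due to the loads:
  point load 36.8 at a = 5.95: Pa²(3L − a)/(6EI) = 4245/EI
Flexibility coefficient — unit upward force at B: δ_{BB} = L³/(3EI) = 204.7/EI.
Compatibility at B: δ_0 − R_B·δ_{BB} = 0, so R_B = 4245/204.7 = 20.74 kN.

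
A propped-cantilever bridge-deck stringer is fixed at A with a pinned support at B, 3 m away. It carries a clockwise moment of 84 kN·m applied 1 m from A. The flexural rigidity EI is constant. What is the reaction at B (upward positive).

R_B = 23.33 kN

Remove the prop at B; the released (primary) structure is a cantilever built in at A.
Free-end deflection of the primary structure under the applied loading (downward +):
  clockwise couple 84 at a = 1: M₀a(2L − a)/(2EI) = 210/EI
Flexibility coefficient — unit upward force at B: δ_{BB} = L³/(3EI) = 9/EI.
The prop prevents deflection at B: R_B = δ_0/δ_{BB} = 210/9 = 23.33 kN.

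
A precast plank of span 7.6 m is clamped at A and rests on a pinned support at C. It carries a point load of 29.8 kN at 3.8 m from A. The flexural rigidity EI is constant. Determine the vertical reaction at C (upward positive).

R_C = 9.312 kN

Release the roller at C. Primary structure: cantilever fixed at A.
Free-end deflection of the primary structure under the applied loading (downward +):
  point load 29.8 at a = 3.8: Pa²(3L − a)/(6EI) = 1363/EI
Tip deflection under a unit load at C: L³/(3EI) = 146.3/EI.
The prop prevents deflection at C: R_C = δ_0/δ_{CC} = 1363/146.3 = 9.312 kN.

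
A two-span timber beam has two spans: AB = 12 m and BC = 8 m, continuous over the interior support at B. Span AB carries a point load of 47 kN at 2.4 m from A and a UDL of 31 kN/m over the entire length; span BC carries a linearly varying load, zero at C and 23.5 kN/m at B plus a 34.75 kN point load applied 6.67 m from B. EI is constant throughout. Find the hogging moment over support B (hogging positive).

M_B = 416.4 kN·m

Insert a hinge at B; M_B is the redundant, and each span becomes simply supported.
End slopes at the hinge B, treating each span as simply supported:
  span AB: point load 47 at a = 2.4: Pab(L + a)/(6LEI) = 216.6/EI
  span AB: UDL 31: wL³/(24EI) = 2232/EI
  span BC: triangular load, peak 23.5: w₀L³/(45EI) = 267.4/EI
  span BC: point load 34.75 at a = 6.67: Pab(L + b)/(6LEI) = 59.92/EI
  relative rotation θ_0 = (2449 + 327.3)/EI = 2776/EI
A unit hogging moment at B produces rotation L₁/(3EI) + L₂/(3EI) = 6.667/EI.
Slope continuity at B: θ_0 = M_B·6.667/EI, so M_B = 2776/6.667 = 416.4 kN·m (hogging).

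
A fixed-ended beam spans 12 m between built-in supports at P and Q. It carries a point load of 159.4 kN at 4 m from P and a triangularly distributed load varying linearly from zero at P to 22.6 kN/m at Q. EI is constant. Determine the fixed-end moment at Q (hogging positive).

Take the two fixed-end moments M_P, M_Q as redundants; the released structure is the simple span PQ.
End rotations of the released simple span under the applied load (×1/EI):
  at P: point load 159.4 at a = 4: Pab(L + b)/(6LEI) = 1417/EI
  at Q: point load 159.4 at a = 4: Pab(L + a)/(6LEI) = 1134/EI
  at P: triangular load, peak 22.6: 7w₀L³/(360EI) = 759.4/EI
  at Q: triangular load, peak 22.6: w₀L³/(45EI) = 867.8/EI
  θ_P0 = 2176/EI,  θ_Q0 = 2001/EI
Flexibility coefficients: a unit moment at one end gives L/(3EI) there and L/(6EI) at the far end, so f₁₁ = f₂₂ = 4/EI and f₁₂ = f₂₁ = 2/EI.
Compatibility — zero rotation at each built-in end:
  4 M_P + 2 M_Q = 2176
  2 M_P + 4 M_Q = 2001
Solving the pair gives M_P = 391.9 kN·m and M_Q = 304.4 kN·m (hogging).

M_Q = 304.4 kN·m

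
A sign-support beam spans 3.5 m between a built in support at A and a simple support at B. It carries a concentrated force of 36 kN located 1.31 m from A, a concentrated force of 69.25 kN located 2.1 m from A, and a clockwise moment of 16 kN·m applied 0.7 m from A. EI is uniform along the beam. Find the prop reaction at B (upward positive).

Release the roller at B. Primary structure: cantilever fixed at A.
Free-end deflection of the primary structure under the applied loading (downward +):
  point load 36 at a = 1.31: Pa²(3L − a)/(6EI) = 94.63/EI
  point load 69.25 at a = 2.1: Pa²(3L − a)/(6EI) = 427.5/EI
  clockwise couple 16 at a = 0.7: M₀a(2L − a)/(2EI) = 35.28/EI
  δ_0 = 557.5/EI
Flexibility coefficient — unit upward force at B: δ_{BB} = L³/(3EI) = 14.29/EI.
The prop prevents deflection at B: R_B = δ_0/δ_{BB} = 557.5/14.29 = 39.01 kN.

R_B = 39.01 kN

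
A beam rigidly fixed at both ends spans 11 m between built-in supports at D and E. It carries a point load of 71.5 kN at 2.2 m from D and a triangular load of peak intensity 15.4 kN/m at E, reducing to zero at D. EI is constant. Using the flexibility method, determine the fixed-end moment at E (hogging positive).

M_E = 118.3 kN·m

Release both end moments; the primary structure is a simply-supported span DE with redundants M_D and M_E.
End rotations of the released simple span under the applied load (×1/EI):
  at D: point load 71.5 at a = 2.2: Pab(L + b)/(6LEI) = 415.3/EI
  at E: point load 71.5 at a = 2.2: Pab(L + a)/(6LEI) = 276.8/EI
  at D: triangular load, peak 15.4: 7w₀L³/(360EI) = 398.6/EI
  at E: triangular load, peak 15.4: w₀L³/(45EI) = 455.5/EI
  θ_D0 = 813.8/EI,  θ_E0 = 732.3/EI
Flexibility coefficients: a unit moment at one end gives L/(3EI) there and L/(6EI) at the far end, so f₁₁ = f₂₂ = 3.667/EI and f₁₂ = f₂₁ = 1.833/EI.
Compatibility — zero rotation at each built-in end:
  3.667 M_D + 1.833 M_E = 813.8
  1.833 M_D + 3.667 M_E = 732.3
Solving the pair gives M_D = 162.8 kN·m and M_E = 118.3 kN·m (hogging).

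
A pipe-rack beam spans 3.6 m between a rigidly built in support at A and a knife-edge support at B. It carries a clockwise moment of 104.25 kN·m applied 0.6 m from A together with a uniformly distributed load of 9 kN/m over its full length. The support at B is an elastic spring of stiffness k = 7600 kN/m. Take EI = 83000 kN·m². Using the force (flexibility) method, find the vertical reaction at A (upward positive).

Take the reaction at B as the redundant and release it; the primary structure is a cantilever fixed at A.
Deflection at B on the released cantilever, summing each load's contribution:
  clockwise couple 104.25 at a = 0.6: M₀a(2L − a)/(2EI) = 206.4/EI
  UDL 9: wL⁴/(8EI) = 189/EI
  δ_0 = 395.4/EI
Flexibility coefficient — unit upward force at B: δ_{BB} = L³/(3EI) = 15.55/EI.
With EI = 83000 kN·m²: δ_0 = 0.004764 m and δ_{BB} = 0.000187 m/kN.
Compatibility — the spring shortens by R_B/k under the reaction it provides: δ_0 − R_B·δ_{BB} = R_B/k. With 1/k = 0.000132 m/kN, R_B = δ_0 / (δ_{BB} + 1/k) = 0.004764 / (0.000187 + 0.000132) = 14.93 kN.
Vertical equilibrium: R_A = ΣP − R_B = 32.4 − 14.93 = 17.47 kN.

R_A = 17.47 kN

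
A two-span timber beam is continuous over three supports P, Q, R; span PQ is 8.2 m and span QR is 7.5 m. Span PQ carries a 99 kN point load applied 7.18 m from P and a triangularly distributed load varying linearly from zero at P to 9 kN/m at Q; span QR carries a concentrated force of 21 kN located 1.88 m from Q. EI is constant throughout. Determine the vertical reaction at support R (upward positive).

Take M_Q as the redundant. Released structure: two simple spans PQ and QR with a hinge at Q.
Rotations at Q on the released spans (each span's end-slope, ×1/EI):
  span PQ: point load 99 at a = 7.18: Pab(L + a)/(6LEI) = 226.6/EI
  span PQ: triangular load, peak 9: w₀L³/(45EI) = 110.3/EI
  span QR: point load 21 at a = 1.88: Pab(L + b)/(6LEI) = 64.69/EI
  relative rotation θ_0 = (336.9 + 64.69)/EI = 401.6/EI
A unit hogging moment at Q produces rotation L₁/(3EI) + L₂/(3EI) = 5.233/EI.
Slope continuity at Q: θ_0 = M_Q·5.233/EI, so M_Q = 401.6/5.233 = 76.74 kN·m (hogging).
Span QR, ΣM about R: R_Q^{QR}·7.5 = 118 + 76.74, so R_Q^{QR} = 25.97 kN and R_R = 21 − 25.97 = -4.968 kN.

R_R = -4.968 kN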